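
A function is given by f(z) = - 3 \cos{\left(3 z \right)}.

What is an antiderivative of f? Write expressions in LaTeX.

An antiderivative is F(z) = - \sin{\left(3 z \right)}.

Differentiate the proposed F(z) back; it has to land on f(z) exactly.
Check: d/dz[- \sin{\left(3 z \right)}] = - 3 \cos{\left(3 z \right)} = f(z).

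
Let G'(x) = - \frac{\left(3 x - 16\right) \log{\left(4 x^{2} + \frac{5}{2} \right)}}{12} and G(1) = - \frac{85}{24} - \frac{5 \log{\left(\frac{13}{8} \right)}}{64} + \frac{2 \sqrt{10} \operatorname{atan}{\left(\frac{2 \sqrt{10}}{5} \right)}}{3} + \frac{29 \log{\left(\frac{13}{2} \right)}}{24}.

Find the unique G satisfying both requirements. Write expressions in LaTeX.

G(x) = - \frac{x^{2} \log{\left(4 x^{2} + \frac{5}{2} \right)}}{8} + \frac{x^{2}}{8} + \frac{4 x \log{\left(4 x^{2} + \frac{5}{2} \right)}}{3} - \frac{8 x}{3} - \frac{5 \log{\left(x^{2} + \frac{5}{8} \right)}}{64} + \frac{2 \sqrt{10} \operatorname{atan}{\left(\frac{2 \sqrt{10} x}{5} \right)}}{3} - 1

Whatever form G(x) takes, its d/dx must return the stated G'(x).
A general antiderivative is \frac{x^{2}}{8} - \frac{8 x}{3} + \left(- \frac{x^{2}}{8} + \frac{4 x}{3}\right) \log{\left(4 x^{2} + \frac{5}{2} \right)} - \frac{5 \log{\left(x^{2} + \frac{5}{8} \right)}}{64} + \frac{2 \sqrt{10} \operatorname{atan}{\left(\frac{2 \sqrt{10} x}{5} \right)}}{3} + C.
The condition gives C = - \frac{85}{24} - \frac{5 \log{\left(\frac{13}{8} \right)}}{64} + \frac{2 \sqrt{10} \operatorname{atan}{\left(\frac{2 \sqrt{10}}{5} \right)}}{3} + \frac{29 \log{\left(\frac{13}{2} \right)}}{24} - (- \frac{61}{24} - \frac{5 \log{\left(\frac{13}{8} \right)}}{64} + \frac{2 \sqrt{10} \operatorname{atan}{\left(\frac{2 \sqrt{10}}{5} \right)}}{3} + \frac{29 \log{\left(\frac{13}{2} \right)}}{24}) = -1.
So G(x) = - \frac{x^{2} \log{\left(4 x^{2} + \frac{5}{2} \right)}}{8} + \frac{x^{2}}{8} + \frac{4 x \log{\left(4 x^{2} + \frac{5}{2} \right)}}{3} - \frac{8 x}{3} - \frac{5 \log{\left(x^{2} + \frac{5}{8} \right)}}{64} + \frac{2 \sqrt{10} \operatorname{atan}{\left(\frac{2 \sqrt{10} x}{5} \right)}}{3} - 1.
Check: d/dx[- \frac{x^{2} \log{\left(4 x^{2} + \frac{5}{2} \right)}}{8} + \frac{x^{2}}{8} + \frac{4 x \log{\left(4 x^{2} + \frac{5}{2} \right)}}{3} - \frac{8 x}{3} - \frac{5 \log{\left(x^{2} + \frac{5}{8} \right)}}{64} + \frac{2 \sqrt{10} \operatorname{atan}{\left(\frac{2 \sqrt{10} x}{5} \right)}}{3} - 1] = - \frac{x \log{\left(4 x^{2} + \frac{5}{2} \right)}}{4} + \frac{4 \log{\left(4 x^{2} + \frac{5}{2} \right)}}{3}, which equals G'(x).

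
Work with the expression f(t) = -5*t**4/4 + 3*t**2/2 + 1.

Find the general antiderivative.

The integrand splits into summands that can be handled one at a time.
Check: d/dt[t*(-t**4 + 2*t**2 + 4)/4] = -5*t**4/4 + 3*t**2/2 + 1 = f(t).

F(t) = t*(-t**4 + 2*t**2 + 4)/4 + C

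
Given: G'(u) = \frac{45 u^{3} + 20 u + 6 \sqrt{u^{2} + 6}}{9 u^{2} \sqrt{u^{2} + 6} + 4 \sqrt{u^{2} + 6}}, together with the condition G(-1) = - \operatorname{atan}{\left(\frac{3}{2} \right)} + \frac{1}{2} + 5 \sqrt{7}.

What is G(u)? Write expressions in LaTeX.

For G(u) to be correct, d/du[G] must agree with the stated G'(u) identically.
A general antiderivative is 5 \sqrt{u^{2} + 6} + \operatorname{atan}{\left(\frac{3 u}{2} \right)} + C.
The condition gives C = - \operatorname{atan}{\left(\frac{3}{2} \right)} + \frac{1}{2} + 5 \sqrt{7} - (- \operatorname{atan}{\left(\frac{3}{2} \right)} + 5 \sqrt{7}) = \frac{1}{2}.
So G(u) = \frac{10 \sqrt{u^{2} + 6} + 2 \operatorname{atan}{\left(\frac{3 u}{2} \right)} + 1}{2}.
Check: d/du[\frac{10 \sqrt{u^{2} + 6} + 2 \operatorname{atan}{\left(\frac{3 u}{2} \right)} + 1}{2}] = \frac{45 u^{3} + 20 u + 6 \sqrt{u^{2} + 6}}{9 u^{2} \sqrt{u^{2} + 6} + 4 \sqrt{u^{2} + 6}} = G'(u).

G(u) = \frac{10 \sqrt{u^{2} + 6} + 2 \operatorname{atan}{\left(\frac{3 u}{2} \right)} + 1}{2}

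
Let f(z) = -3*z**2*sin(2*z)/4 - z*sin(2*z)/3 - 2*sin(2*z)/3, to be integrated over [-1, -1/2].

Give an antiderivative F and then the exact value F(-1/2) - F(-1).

Antiderivative: F(z) = (18*z**2*cos(2*z) - 18*z*sin(2*z) + 8*z*cos(2*z) - 4*sin(2*z) + 7*cos(2*z))/48; value = -5*sin(1)/48 + 5*cos(1)/32 - 17*cos(2)/48 + 7*sin(2)/24

Integrate term by term and add the pieces.
F(z) = (18*z**2*cos(2*z) - 18*z*sin(2*z) + 8*z*cos(2*z) - 4*sin(2*z) + 7*cos(2*z))/48 is an antiderivative of f.
Check: d/dz[(18*z**2*cos(2*z) - 18*z*sin(2*z) + 8*z*cos(2*z) - 4*sin(2*z) + 7*cos(2*z))/48] = -3*z**2*sin(2*z)/4 - z*sin(2*z)/3 - 2*sin(2*z)/3 = f(z).
F(-1/2) = -5*sin(1)/48 + 5*cos(1)/32; F(-1) = -7*sin(2)/24 + 17*cos(2)/48.
Integral = F(-1/2) - F(-1) = -5*sin(1)/48 + 5*cos(1)/32 - 17*cos(2)/48 + 7*sin(2)/24.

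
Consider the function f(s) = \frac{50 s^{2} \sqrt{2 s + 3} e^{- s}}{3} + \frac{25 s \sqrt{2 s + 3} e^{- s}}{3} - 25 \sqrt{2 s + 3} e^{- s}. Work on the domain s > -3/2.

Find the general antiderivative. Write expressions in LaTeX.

F(s) = - \frac{25 \left(2 s + 3\right)^{\frac{5}{2}} e^{- s}}{6} + C

f has the shape u'v + uv' for u = - \frac{25 \left(2 s + 3\right)^{\frac{5}{2}}}{6} and v = e^{- s} — it is the derivative of the product u*v.
Check: d/ds[- \frac{25 \left(2 s + 3\right)^{\frac{5}{2}} e^{- s}}{6}] = \frac{\left(50 s^{2} \sqrt{2 s + 3} + 25 s \sqrt{2 s + 3} - 75 \sqrt{2 s + 3}\right) e^{- s}}{3}, which equals f(s).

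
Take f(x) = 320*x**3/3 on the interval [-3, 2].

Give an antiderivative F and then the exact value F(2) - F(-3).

For F(x) to be correct the identity F'(x) - f(x) = 0 must hold.
F(x) = 80*x**4/3 is an antiderivative of f.
Check: d/dx[80*x**4/3] = 320*x**3/3 = f(x).
F(2) = 1280/3; F(-3) = 2160.
Integral = F(2) - F(-3) = -5200/3.

Antiderivative: F(x) = 80*x**4/3; value = -5200/3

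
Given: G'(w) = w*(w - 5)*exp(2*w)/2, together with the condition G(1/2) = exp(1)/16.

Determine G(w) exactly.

Recognize the product-rule pattern: G'(w) = u'v + uv' with u = w**2/4 - 3*w/2 + 3/4, v = exp(2*w), so integration by parts undoes it.
A general antiderivative is (w**2 - 6*w + 3)*exp(2*w)/4 + C.
The condition gives C = exp(1)/16 - (exp(1)/16) = 0.
So G(w) = (w**2 - 6*w + 3)*exp(2*w)/4.
Check: d/dw[(w**2 - 6*w + 3)*exp(2*w)/4] = w**2*exp(2*w)/2 - 5*w*exp(2*w)/2, which equals G'(w).

G(w) = (w**2 - 6*w + 3)*exp(2*w)/4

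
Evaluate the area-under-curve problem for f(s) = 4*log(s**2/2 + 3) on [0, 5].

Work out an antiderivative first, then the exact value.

Differentiate the proposed F(s) back; it has to land on f(s) exactly.
F(s) = 4*(s*log(s**2/2 + 3) - 2*s + 2*sqrt(6)*atan(sqrt(6)*s/6)) is an antiderivative of f.
Check: d/ds[4*(s*log(s**2/2 + 3) - 2*s + 2*sqrt(6)*atan(sqrt(6)*s/6))] = 4*log(s**2/2 + 3) = f(s).
F(5) = -40 + 8*sqrt(6)*atan(5*sqrt(6)/6) + 20*log(31/2); F(0) = 0.
Integral = F(5) - F(0) = -40 + 8*sqrt(6)*atan(5*sqrt(6)/6) + 20*log(31/2).

Antiderivative: F(s) = 4*(s*log(s**2/2 + 3) - 2*s + 2*sqrt(6)*atan(sqrt(6)*s/6)); value = -40 + 8*sqrt(6)*atan(5*sqrt(6)/6) + 20*log(31/2)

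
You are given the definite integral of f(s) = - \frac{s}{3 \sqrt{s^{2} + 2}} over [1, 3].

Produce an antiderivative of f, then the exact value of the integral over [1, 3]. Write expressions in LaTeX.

Antiderivative: F(s) = - \frac{\sqrt{s^{2} + 2}}{3}; value = - \frac{\sqrt{11}}{3} + \frac{\sqrt{3}}{3}

f matches the chain-rule pattern g'(h)*h' with inner function h(s) = s^{2} + 2; substituting u = h(s) collapses the integral.
F(s) = - \frac{\sqrt{s^{2} + 2}}{3} is an antiderivative of f.
Check: d/ds[- \frac{\sqrt{s^{2} + 2}}{3}] = - \frac{s}{3 \sqrt{s^{2} + 2}} = f(s).
F(3) = - \frac{\sqrt{11}}{3}; F(1) = - \frac{\sqrt{3}}{3}.
Integral = F(3) - F(1) = - \frac{\sqrt{11}}{3} + \frac{\sqrt{3}}{3}.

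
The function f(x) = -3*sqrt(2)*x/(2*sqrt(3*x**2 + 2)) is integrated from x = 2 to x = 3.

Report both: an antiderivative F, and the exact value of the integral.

Antiderivative: F(x) = -sqrt(2)*sqrt(3*x**2 + 2)/2; value = -sqrt(58)/2 + sqrt(7)

f matches the chain-rule pattern g'(h)*h' with inner function h(x) = 3*x**2/2 + 1; substituting u = h(x) collapses the integral.
F(x) = -sqrt(2)*sqrt(3*x**2 + 2)/2 is an antiderivative of f.
Check: d/dx[-sqrt(2)*sqrt(3*x**2 + 2)/2] = -3*sqrt(2)*x/(2*sqrt(3*x**2 + 2)) = f(x).
F(3) = -sqrt(58)/2; F(2) = -sqrt(7).
Integral = F(3) - F(2) = -sqrt(58)/2 + sqrt(7).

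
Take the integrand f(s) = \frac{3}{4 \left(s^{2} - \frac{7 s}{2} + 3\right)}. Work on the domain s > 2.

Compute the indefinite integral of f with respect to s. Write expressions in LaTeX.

F(s) = \frac{3 \log{\left(s - 2 \right)}}{2} - \frac{3 \log{\left(s - \frac{3}{2} \right)}}{2} + C

Factor the denominator (2 \left(s - 2\right) \left(2 s - 3\right)) and decompose: f = - \frac{3}{2 s - 3} + \frac{3}{2 \left(s - 2\right)}; each piece integrates to a log, atan, or power term.
Check: d/ds[\frac{3 \log{\left(s - 2 \right)}}{2} - \frac{3 \log{\left(s - \frac{3}{2} \right)}}{2}] = \frac{3}{4 s^{2} - 14 s + 12}, which equals f(s).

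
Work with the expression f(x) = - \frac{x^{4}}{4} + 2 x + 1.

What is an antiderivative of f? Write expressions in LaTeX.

Integrate term by term and add the pieces.
Check: d/dx[- \frac{x^{5}}{20} + x^{2} + x] = - \frac{x^{4}}{4} + 2 x + 1 = f(x).

An antiderivative is F(x) = - \frac{x^{5}}{20} + x^{2} + x.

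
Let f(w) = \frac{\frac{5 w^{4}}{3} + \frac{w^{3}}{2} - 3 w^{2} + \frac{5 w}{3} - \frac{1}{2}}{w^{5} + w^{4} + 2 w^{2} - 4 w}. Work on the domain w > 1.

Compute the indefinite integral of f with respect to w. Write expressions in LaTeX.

F(w) = \frac{\log{\left(w \right)}}{8} + \frac{\log{\left(w - 1 \right)}}{27} + \frac{41 \log{\left(w + 2 \right)}}{216} + \frac{71 \log{\left(w^{2} + 2 \right)}}{108} - \frac{89 \sqrt{2} \operatorname{atan}{\left(\frac{\sqrt{2} w}{2} \right)}}{216} + C

The denominator factors as 6 w \left(w - 1\right) \left(w + 2\right) \left(w^{2} + 2\right); partial fractions split f into directly integrable pieces: \frac{142 w - 89}{108 \left(w^{2} + 2\right)} + \frac{41}{216 \left(w + 2\right)} + \frac{1}{27 \left(w - 1\right)} + \frac{1}{8 w}.
Check: d/dw[\frac{\log{\left(w \right)}}{8} + \frac{\log{\left(w - 1 \right)}}{27} + \frac{41 \log{\left(w + 2 \right)}}{216} + \frac{71 \log{\left(w^{2} + 2 \right)}}{108} - \frac{89 \sqrt{2} \operatorname{atan}{\left(\frac{\sqrt{2} w}{2} \right)}}{216}] = \frac{10 w^{4} + 3 w^{3} - 18 w^{2} + 10 w - 3}{6 w^{5} + 6 w^{4} + 12 w^{2} - 24 w}, which equals f(w).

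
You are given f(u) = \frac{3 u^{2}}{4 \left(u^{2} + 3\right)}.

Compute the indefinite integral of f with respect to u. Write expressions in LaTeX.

Since d/du undoes antidifferentiation here, F'(u) = f(u) is required of F(u).
Check: d/du[\frac{3 u}{4} - \frac{3 \sqrt{3} \operatorname{atan}{\left(\frac{\sqrt{3} u}{3} \right)}}{4}] = \frac{3 u^{2}}{4 u^{2} + 12}, which equals f(u).

F(u) = \frac{3 u}{4} - \frac{3 \sqrt{3} \operatorname{atan}{\left(\frac{\sqrt{3} u}{3} \right)}}{4} + C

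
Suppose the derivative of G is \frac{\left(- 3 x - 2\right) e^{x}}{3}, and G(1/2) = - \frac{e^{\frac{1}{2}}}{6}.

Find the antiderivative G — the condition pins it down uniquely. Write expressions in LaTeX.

G(x) = - x e^{x} + \frac{e^{x}}{3}

Recognize the product-rule pattern: G'(x) = u'v + uv' with u = \frac{1}{3} - x, v = e^{x}, so integration by parts undoes it.
A general antiderivative is \frac{\left(1 - 3 x\right) e^{x}}{3} + C.
The condition gives C = - \frac{e^{\frac{1}{2}}}{6} - (- \frac{e^{\frac{1}{2}}}{6}) = 0.
So G(x) = - x e^{x} + \frac{e^{x}}{3}.
Check: d/dx[- x e^{x} + \frac{e^{x}}{3}] = - x e^{x} - \frac{2 e^{x}}{3}, which equals G'(x).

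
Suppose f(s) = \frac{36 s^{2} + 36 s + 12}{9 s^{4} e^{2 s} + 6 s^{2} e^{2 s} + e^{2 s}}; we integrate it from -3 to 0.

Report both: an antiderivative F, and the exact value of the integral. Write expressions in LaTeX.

Antiderivative: F(s) = - \frac{6}{3 s^{2} e^{2 s} + e^{2 s}}; value = -6 + \frac{3 e^{6}}{14}

f has the shape u'v + uv' for u = - \frac{2}{s^{2} + \frac{1}{3}} and v = e^{- 2 s} — it is the derivative of the product u*v.
F(s) = - \frac{6}{3 s^{2} e^{2 s} + e^{2 s}} is an antiderivative of f.
Check: d/ds[- \frac{6}{3 s^{2} e^{2 s} + e^{2 s}}] = \frac{36 s^{2} + 36 s + 12}{9 s^{4} e^{2 s} + 6 s^{2} e^{2 s} + e^{2 s}} = f(s).
F(0) = -6; F(-3) = - \frac{3 e^{6}}{14}.
Integral = F(0) - F(-3) = -6 + \frac{3 e^{6}}{14}.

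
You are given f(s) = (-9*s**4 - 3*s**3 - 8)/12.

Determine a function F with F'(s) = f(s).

An antiderivative is F(s) = -3*s**5/20 - s**4/16 - 2*s/3.

Whatever form F(s) takes, F'(s) = f(s) is non-negotiable.
Check: d/ds[-3*s**5/20 - s**4/16 - 2*s/3] = -3*s**4/4 - s**3/4 - 2/3, which equals f(s).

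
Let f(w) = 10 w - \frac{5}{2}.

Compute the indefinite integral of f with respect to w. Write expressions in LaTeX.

F(w) = \frac{5 \left(2 w^{2} - w - 2\right)}{2} + C

Check any antiderivative F(w) by computing F'(w) and comparing it with f(w).
Check: d/dw[\frac{5 \left(2 w^{2} - w - 2\right)}{2}] = 10 w - \frac{5}{2} = f(w).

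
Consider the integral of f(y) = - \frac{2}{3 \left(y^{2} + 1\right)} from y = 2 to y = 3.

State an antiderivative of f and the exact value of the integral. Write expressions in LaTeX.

Antiderivative: F(y) = - \frac{2 \operatorname{atan}{\left(y \right)}}{3}; value = - \frac{2 \operatorname{atan}{\left(3 \right)}}{3} + \frac{2 \operatorname{atan}{\left(2 \right)}}{3}

Any candidate F(y) must reproduce f(y) exactly when differentiated.
F(y) = - \frac{2 \operatorname{atan}{\left(y \right)}}{3} is an antiderivative of f.
Check: d/dy[- \frac{2 \operatorname{atan}{\left(y \right)}}{3}] = - \frac{2}{3 y^{2} + 3}, which equals f(y).
F(3) = - \frac{2 \operatorname{atan}{\left(3 \right)}}{3}; F(2) = - \frac{2 \operatorname{atan}{\left(2 \right)}}{3}.
Integral = F(3) - F(2) = - \frac{2 \operatorname{atan}{\left(3 \right)}}{3} + \frac{2 \operatorname{atan}{\left(2 \right)}}{3}.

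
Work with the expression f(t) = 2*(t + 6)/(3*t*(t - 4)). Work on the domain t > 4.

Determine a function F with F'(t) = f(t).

An antiderivative is F(t) = -log(t) + 5*log(t - 4)/3.

The denominator factors as 3*t*(t - 4); partial fractions split f into directly integrable pieces: 5/(3*(t - 4)) - 1/t.
Check: d/dt[-log(t) + 5*log(t - 4)/3] = (2*t + 12)/(3*t**2 - 12*t), which equals f(t).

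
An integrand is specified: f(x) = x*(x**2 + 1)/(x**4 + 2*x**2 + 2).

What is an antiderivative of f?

An antiderivative is F(x) = log(x**4/2 + x**2 + 1)/4.

The substitution u = x**4/2 + x**2 + 1 works: f is exactly (dF/du)*(du/dx) for that inner function.
Check: d/dx[log(x**4/2 + x**2 + 1)/4] = (x**3 + x)/(x**4 + 2*x**2 + 2), which equals f(x).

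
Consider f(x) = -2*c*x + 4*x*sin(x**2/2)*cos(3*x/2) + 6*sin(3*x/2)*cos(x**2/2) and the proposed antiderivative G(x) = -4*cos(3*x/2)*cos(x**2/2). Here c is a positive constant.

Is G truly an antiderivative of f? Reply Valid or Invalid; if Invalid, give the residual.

d/dx[G] = 4*x*sin(x**2/2)*cos(3*x/2) + 6*sin(3*x/2)*cos(x**2/2)
d/dx[G] - f(x) = 2*c*x != 0.

Invalid: d/dx[G] - f = 2*c*x, which is not 0.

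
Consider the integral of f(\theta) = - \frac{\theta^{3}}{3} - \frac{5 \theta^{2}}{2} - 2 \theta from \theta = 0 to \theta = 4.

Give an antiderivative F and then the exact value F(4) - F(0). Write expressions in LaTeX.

Integrate term by term and add the pieces.
F(\theta) = - \frac{\theta^{4}}{12} - \frac{5 \theta^{3}}{6} - \theta^{2} is an antiderivative of f.
Check: d/d\theta[- \frac{\theta^{4}}{12} - \frac{5 \theta^{3}}{6} - \theta^{2}] = - \frac{\theta^{3}}{3} - \frac{5 \theta^{2}}{2} - 2 \theta = f(\theta).
F(4) = - \frac{272}{3}; F(0) = 0.
Integral = F(4) - F(0) = - \frac{272}{3}.

Antiderivative: F(\theta) = - \frac{\theta^{4}}{12} - \frac{5 \theta^{3}}{6} - \theta^{2}; value = - \frac{272}{3}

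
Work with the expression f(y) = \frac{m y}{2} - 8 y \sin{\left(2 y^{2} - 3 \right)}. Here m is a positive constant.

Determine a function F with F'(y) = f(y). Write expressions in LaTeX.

Integrate term by term and add the pieces.
Check: d/dy[\frac{m y^{2}}{4} + 2 \cos{\left(2 y^{2} - 3 \right)}] = \frac{m y}{2} - 8 y \sin{\left(2 y^{2} - 3 \right)} = f(y).

An antiderivative is F(y) = \frac{m y^{2}}{4} + 2 \cos{\left(2 y^{2} - 3 \right)}.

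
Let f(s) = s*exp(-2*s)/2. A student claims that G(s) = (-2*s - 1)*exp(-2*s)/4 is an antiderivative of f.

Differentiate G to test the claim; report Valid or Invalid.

Invalid: d/ds[G] - f = s*exp(-2*s)/2, which is not 0.

d/ds[G] = s*exp(-2*s)
d/ds[G] - f(s) = s*exp(-2*s)/2 != 0.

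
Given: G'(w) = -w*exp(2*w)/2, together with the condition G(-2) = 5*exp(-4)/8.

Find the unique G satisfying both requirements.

G(w) = (1 - 2*w)*exp(2*w)/8

G'(w) has the shape u'v + uv' for u = 1/8 - w/4 and v = exp(2*w) — it is the derivative of the product u*v.
A general antiderivative is (1 - 2*w)*exp(2*w)/8 + C.
The condition gives C = 5*exp(-4)/8 - (5*exp(-4)/8) = 0.
So G(w) = (1 - 2*w)*exp(2*w)/8.
Check: d/dw[(1 - 2*w)*exp(2*w)/8] = -w*exp(2*w)/2 = G'(w).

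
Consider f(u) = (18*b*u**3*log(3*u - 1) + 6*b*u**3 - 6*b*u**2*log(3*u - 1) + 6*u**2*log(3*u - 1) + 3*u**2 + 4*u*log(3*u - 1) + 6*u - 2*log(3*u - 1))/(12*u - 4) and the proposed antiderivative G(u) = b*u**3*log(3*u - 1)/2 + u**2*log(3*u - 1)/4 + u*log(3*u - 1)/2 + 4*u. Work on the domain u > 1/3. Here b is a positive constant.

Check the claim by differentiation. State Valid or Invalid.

Invalid: d/du[G] - f = 4, which is not 0.

d/du[G] = (18*b*u**3*log(3*u - 1) + 6*b*u**3 - 6*b*u**2*log(3*u - 1) + 6*u**2*log(3*u - 1) + 3*u**2 + 4*u*log(3*u - 1) + 54*u - 2*log(3*u - 1) - 16)/(12*u - 4)
d/du[G] - f(u) = 4 != 0.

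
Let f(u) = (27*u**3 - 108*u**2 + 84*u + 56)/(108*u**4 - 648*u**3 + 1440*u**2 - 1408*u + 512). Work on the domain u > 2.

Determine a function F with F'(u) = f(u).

An antiderivative is F(u) = (9*u**2*log(u - 2) + 9*u**2*log(2) - 24*u*log(u - 2) - 24*u*log(2) + 16*log(u - 2) + 10 + 16*log(2))/(36*u**2 - 96*u + 64).

A first test for any F(u): its u-derivative must equal f(u) identically.
Check: d/du[(9*u**2*log(u - 2) + 9*u**2*log(2) - 24*u*log(u - 2) - 24*u*log(2) + 16*log(u - 2) + 10 + 16*log(2))/(36*u**2 - 96*u + 64)] = (27*u**3 - 108*u**2 + 84*u + 56)/(108*u**4 - 648*u**3 + 1440*u**2 - 1408*u + 512) = f(u).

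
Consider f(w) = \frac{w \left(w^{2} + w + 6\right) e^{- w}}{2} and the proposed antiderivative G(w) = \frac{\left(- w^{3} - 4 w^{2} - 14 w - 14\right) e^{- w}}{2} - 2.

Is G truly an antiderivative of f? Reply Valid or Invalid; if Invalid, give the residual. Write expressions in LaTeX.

Valid: G'(w) = f(w).

d/dw[G] = \frac{\left(w^{3} + w^{2} + 6 w\right) e^{- w}}{2}
This equals f(w) exactly, so the claim holds.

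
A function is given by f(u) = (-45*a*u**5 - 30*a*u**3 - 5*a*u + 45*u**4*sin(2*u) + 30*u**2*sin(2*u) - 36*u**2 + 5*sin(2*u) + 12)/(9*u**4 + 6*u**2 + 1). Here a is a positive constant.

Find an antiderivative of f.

An antiderivative is F(u) = -5*a*u**2/2 + 4*u/(u**2 + 1/3) - 5*cos(2*u)/2.

A first test for any F(u): its u-derivative must equal f(u) identically.
Check: d/du[-5*a*u**2/2 + 4*u/(u**2 + 1/3) - 5*cos(2*u)/2] = (-45*a*u**5 - 30*a*u**3 - 5*a*u + 45*u**4*sin(2*u) + 30*u**2*sin(2*u) - 36*u**2 + 5*sin(2*u) + 12)/(9*u**4 + 6*u**2 + 1) = f(u).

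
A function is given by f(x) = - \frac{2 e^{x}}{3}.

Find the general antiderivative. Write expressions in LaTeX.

F(x) = - \frac{2 e^{x}}{3} + C

Differentiate the proposed F(x) back; it has to land on f(x) exactly.
Check: d/dx[- \frac{2 e^{x}}{3}] = - \frac{2 e^{x}}{3} = f(x).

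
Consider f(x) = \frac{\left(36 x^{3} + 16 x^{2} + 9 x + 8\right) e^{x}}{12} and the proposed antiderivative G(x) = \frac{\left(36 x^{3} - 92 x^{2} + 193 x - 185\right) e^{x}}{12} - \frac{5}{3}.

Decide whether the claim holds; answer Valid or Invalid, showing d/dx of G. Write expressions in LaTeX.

Valid - differentiating G returns exactly f.

d/dx[G] = 3 x^{3} e^{x} + \frac{4 x^{2} e^{x}}{3} + \frac{3 x e^{x}}{4} + \frac{2 e^{x}}{3}
This equals f(x) exactly, so the claim holds.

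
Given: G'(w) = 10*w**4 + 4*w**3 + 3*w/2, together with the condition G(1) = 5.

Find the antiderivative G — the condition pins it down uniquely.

G(w) = (8*w**5 + 4*w**4 + 3*w**2 + 5)/4

Integrate term by term and add the pieces.
A general antiderivative is 2*w**5 + w**4 + 3*w**2/4 - 3/4 + C.
The condition gives C = 5 - (3) = 2.
So G(w) = (8*w**5 + 4*w**4 + 3*w**2 + 5)/4.
Check: d/dw[(8*w**5 + 4*w**4 + 3*w**2 + 5)/4] = 10*w**4 + 4*w**3 + 3*w/2 = G'(w).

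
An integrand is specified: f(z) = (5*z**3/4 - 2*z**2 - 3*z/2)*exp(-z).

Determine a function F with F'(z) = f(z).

An antiderivative is F(z) = -(5*z**3 + 7*z**2 + 8*z + 8)*exp(-z)/4.

Recognize the product-rule pattern: f = u'v + uv' with u = -5*z**3/4 - 7*z**2/4 - 2*z - 2, v = exp(-z), so integration by parts undoes it.
Check: d/dz[-(5*z**3 + 7*z**2 + 8*z + 8)*exp(-z)/4] = (5*z**3 - 8*z**2 - 6*z)*exp(-z)/4, which equals f(z).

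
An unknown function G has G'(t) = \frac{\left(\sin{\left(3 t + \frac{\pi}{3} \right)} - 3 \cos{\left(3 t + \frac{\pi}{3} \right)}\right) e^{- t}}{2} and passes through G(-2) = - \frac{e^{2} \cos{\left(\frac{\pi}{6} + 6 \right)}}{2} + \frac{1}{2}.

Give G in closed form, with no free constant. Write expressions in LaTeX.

G'(t) has the shape u'v + uv' for u = - \frac{e^{- t}}{2} and v = \sin{\left(3 t + \frac{\pi}{3} \right)} — it is the derivative of the product u*v.
A general antiderivative is - \frac{e^{- t} \sin{\left(3 t + \frac{\pi}{3} \right)}}{2} + C.
The condition gives C = - \frac{e^{2} \cos{\left(\frac{\pi}{6} + 6 \right)}}{2} + \frac{1}{2} - (- \frac{e^{2} \cos{\left(\frac{\pi}{6} + 6 \right)}}{2}) = \frac{1}{2}.
So G(t) = \frac{\left(e^{t} - \sin{\left(3 t + \frac{\pi}{3} \right)}\right) e^{- t}}{2}.
Check: d/dt[\frac{\left(e^{t} - \sin{\left(3 t + \frac{\pi}{3} \right)}\right) e^{- t}}{2}] = \frac{\left(\sin{\left(3 t + \frac{\pi}{3} \right)} - 3 \cos{\left(3 t + \frac{\pi}{3} \right)}\right) e^{- t}}{2} = G'(t).

G(t) = \frac{\left(e^{t} - \sin{\left(3 t + \frac{\pi}{3} \right)}\right) e^{- t}}{2}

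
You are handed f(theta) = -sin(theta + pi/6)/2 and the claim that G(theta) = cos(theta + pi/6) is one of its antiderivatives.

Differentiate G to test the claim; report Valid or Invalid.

d/dtheta[G] = -sin(theta + pi/6)
d/dtheta[G] - f(theta) = -sin(theta + pi/6)/2 != 0.

Invalid: d/dtheta[G] - f = -sin(theta + pi/6)/2, which is not 0.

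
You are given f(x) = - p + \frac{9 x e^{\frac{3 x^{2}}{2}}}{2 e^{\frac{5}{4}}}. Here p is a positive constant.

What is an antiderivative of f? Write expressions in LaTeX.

An antiderivative is F(x) = - p x + \frac{3 e^{\frac{3 x^{2}}{2} - \frac{5}{4}}}{2}.

Since d/dx undoes antidifferentiation here, F'(x) = f(x) is required of F(x).
Check: d/dx[- p x + \frac{3 e^{\frac{3 x^{2}}{2} - \frac{5}{4}}}{2}] = - p + \frac{9 x e^{\frac{3 x^{2}}{2}}}{2 e^{\frac{5}{4}}} = f(x).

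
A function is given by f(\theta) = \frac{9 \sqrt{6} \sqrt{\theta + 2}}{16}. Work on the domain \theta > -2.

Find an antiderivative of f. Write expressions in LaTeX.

An antiderivative is F(\theta) = \frac{\sqrt{2} \left(3 \sqrt{3} \theta \sqrt{\theta + 2} + 6 \sqrt{3} \sqrt{\theta + 2}\right)}{8}.

Any candidate F(\theta) must reproduce f(\theta) exactly when differentiated.
Check: d/d\theta[\frac{\sqrt{2} \left(3 \sqrt{3} \theta \sqrt{\theta + 2} + 6 \sqrt{3} \sqrt{\theta + 2}\right)}{8}] = \frac{9 \sqrt{6} \theta + 18 \sqrt{6}}{16 \sqrt{\theta + 2}}, which equals f(\theta).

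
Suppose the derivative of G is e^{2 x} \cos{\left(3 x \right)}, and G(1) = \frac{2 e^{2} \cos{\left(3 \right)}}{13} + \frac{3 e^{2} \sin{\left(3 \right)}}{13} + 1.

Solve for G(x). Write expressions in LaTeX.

A first test for any G(x): its x-derivative must equal the given G'(x).
A general antiderivative is \frac{3 e^{2 x} \sin{\left(3 x \right)}}{13} + \frac{2 e^{2 x} \cos{\left(3 x \right)}}{13} + C.
The condition gives C = \frac{2 e^{2} \cos{\left(3 \right)}}{13} + \frac{3 e^{2} \sin{\left(3 \right)}}{13} + 1 - (\frac{2 e^{2} \cos{\left(3 \right)}}{13} + \frac{3 e^{2} \sin{\left(3 \right)}}{13}) = 1.
So G(x) = \frac{3 e^{2 x} \sin{\left(3 x \right)}}{13} + \frac{2 e^{2 x} \cos{\left(3 x \right)}}{13} + 1.
Check: d/dx[\frac{3 e^{2 x} \sin{\left(3 x \right)}}{13} + \frac{2 e^{2 x} \cos{\left(3 x \right)}}{13} + 1] = e^{2 x} \cos{\left(3 x \right)} = G'(x).

G(x) = \frac{3 e^{2 x} \sin{\left(3 x \right)}}{13} + \frac{2 e^{2 x} \cos{\left(3 x \right)}}{13} + 1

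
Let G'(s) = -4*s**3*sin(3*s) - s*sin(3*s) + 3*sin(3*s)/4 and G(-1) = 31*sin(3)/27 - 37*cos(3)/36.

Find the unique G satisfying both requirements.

Integrate term by term and add the pieces.
A general antiderivative is 4*s**3*cos(3*s)/3 - 4*s**2*sin(3*s)/3 - 5*s*cos(3*s)/9 + 5*sin(3*s)/27 - cos(3*s)/4 + C.
The condition gives C = 31*sin(3)/27 - 37*cos(3)/36 - (31*sin(3)/27 - 37*cos(3)/36) = 0.
So G(s) = 4*s**3*cos(3*s)/3 - 4*s**2*sin(3*s)/3 - 5*s*cos(3*s)/9 + 5*sin(3*s)/27 - cos(3*s)/4.
Check: d/ds[4*s**3*cos(3*s)/3 - 4*s**2*sin(3*s)/3 - 5*s*cos(3*s)/9 + 5*sin(3*s)/27 - cos(3*s)/4] = -4*s**3*sin(3*s) - s*sin(3*s) + 3*sin(3*s)/4 = G'(s).

G(s) = 4*s**3*cos(3*s)/3 - 4*s**2*sin(3*s)/3 - 5*s*cos(3*s)/9 + 5*sin(3*s)/27 - cos(3*s)/4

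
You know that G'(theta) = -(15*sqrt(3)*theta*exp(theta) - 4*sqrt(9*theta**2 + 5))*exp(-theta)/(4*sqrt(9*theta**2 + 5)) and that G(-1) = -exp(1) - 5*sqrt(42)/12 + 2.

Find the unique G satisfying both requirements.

G(theta) = -(5*sqrt(3)*sqrt(9*theta**2 + 5)*exp(theta) - 24*exp(theta) + 12)*exp(-theta)/12

Since d/dtheta undoes antidifferentiation here, G(theta) must give back the stated G'(theta).
A general antiderivative is -5*sqrt(3*theta**2 + 5/3)/4 - exp(-theta) + C.
The condition gives C = -exp(1) - 5*sqrt(42)/12 + 2 - (-exp(1) - 5*sqrt(42)/12) = 2.
So G(theta) = -(5*sqrt(3)*sqrt(9*theta**2 + 5)*exp(theta) - 24*exp(theta) + 12)*exp(-theta)/12.
Check: d/dtheta[-(5*sqrt(3)*sqrt(9*theta**2 + 5)*exp(theta) - 24*exp(theta) + 12)*exp(-theta)/12] = (-15*sqrt(3)*theta*exp(theta) + 4*sqrt(9*theta**2 + 5))*exp(-theta)/(4*sqrt(9*theta**2 + 5)), which equals G'(theta).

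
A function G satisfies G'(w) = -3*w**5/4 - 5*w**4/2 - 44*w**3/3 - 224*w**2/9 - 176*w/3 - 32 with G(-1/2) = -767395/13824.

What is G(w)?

G(w) = -w**6/8 - w**5/2 - 11*w**4/3 - 224*w**3/27 - 88*w**2/3 - 32*w - 65

G'(w) matches the chain-rule pattern g'(h)*h' with inner function h(w) = -w**2/2 - 2*w/3 - 4; substituting u = h(w) collapses the integral.
A general antiderivative is (-w**2/2 - 2*w/3 - 4)**3 + C.
The condition gives C = -767395/13824 - (-753571/13824) = -1.
So G(w) = -w**6/8 - w**5/2 - 11*w**4/3 - 224*w**3/27 - 88*w**2/3 - 32*w - 65.
Check: d/dw[-w**6/8 - w**5/2 - 11*w**4/3 - 224*w**3/27 - 88*w**2/3 - 32*w - 65] = -3*w**5/4 - 5*w**4/2 - 44*w**3/3 - 224*w**2/9 - 176*w/3 - 32 = G'(w).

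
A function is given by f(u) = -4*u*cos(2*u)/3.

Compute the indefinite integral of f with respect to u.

F(u) = -2*u*sin(2*u)/3 - cos(2*u)/3 + C

A candidate is checked by its d/du: the result must match f(u).
Check: d/du[-2*u*sin(2*u)/3 - cos(2*u)/3] = -4*u*cos(2*u)/3 = f(u).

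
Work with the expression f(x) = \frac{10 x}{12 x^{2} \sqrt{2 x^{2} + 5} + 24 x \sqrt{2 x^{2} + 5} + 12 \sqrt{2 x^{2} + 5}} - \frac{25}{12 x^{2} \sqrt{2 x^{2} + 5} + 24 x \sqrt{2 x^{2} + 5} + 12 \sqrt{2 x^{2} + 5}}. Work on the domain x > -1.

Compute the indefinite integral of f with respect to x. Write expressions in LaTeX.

Recognize the product-rule pattern: f = u'v + uv' with u = \frac{5}{4 \left(3 x + 3\right)}, v = \sqrt{2 x^{2} + 5}, so integration by parts undoes it.
Check: d/dx[\frac{5 \sqrt{2 x^{2} + 5}}{12 x + 12}] = \frac{10 x - 25}{12 x^{2} \sqrt{2 x^{2} + 5} + 24 x \sqrt{2 x^{2} + 5} + 12 \sqrt{2 x^{2} + 5}}, which equals f(x).

F(x) = \frac{5 \sqrt{2 x^{2} + 5}}{12 x + 12} + C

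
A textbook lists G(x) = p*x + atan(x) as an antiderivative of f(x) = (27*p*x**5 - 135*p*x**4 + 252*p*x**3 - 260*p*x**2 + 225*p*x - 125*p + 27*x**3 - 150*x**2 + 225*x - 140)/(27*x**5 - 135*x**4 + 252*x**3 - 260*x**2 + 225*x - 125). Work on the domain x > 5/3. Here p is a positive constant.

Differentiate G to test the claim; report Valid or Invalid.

d/dx[G] = (p*x**2 + p + 1)/(x**2 + 1)
d/dx[G] - f(x) = 15/(27*x**3 - 135*x**2 + 225*x - 125) != 0.

Invalid: d/dx[G] - f = 15/(27*x**3 - 135*x**2 + 225*x - 125), which is not 0.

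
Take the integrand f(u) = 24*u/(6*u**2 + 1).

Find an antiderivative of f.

An antiderivative is F(u) = 2*log(3*u**2 + 1/2).

The substitution w = 3*u**2 + 1/2 works: f is exactly (dF/dw)*(dw/du) for that inner function.
Check: d/du[2*log(3*u**2 + 1/2)] = 24*u/(6*u**2 + 1) = f(u).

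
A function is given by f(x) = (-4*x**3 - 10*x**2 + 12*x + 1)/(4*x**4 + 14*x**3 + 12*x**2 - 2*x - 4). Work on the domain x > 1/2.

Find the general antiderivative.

F(x) = (16*x*log(x - 1/2) - 385*x*log(x + 1) + 279*x*log(x + 2) + 16*log(x - 1/2) - 385*log(x + 1) + 279*log(x + 2) - 255)/(90*x + 90) + C

The denominator factors as 2*(x + 1)**2*(x + 2)*(2*x - 1); partial fractions split f into directly integrable pieces: 16/(45*(2*x - 1)) + 31/(10*(x + 2)) - 77/(18*(x + 1)) + 17/(6*(x + 1)**2).
Check: d/dx[(16*x*log(x - 1/2) - 385*x*log(x + 1) + 279*x*log(x + 2) + 16*log(x - 1/2) - 385*log(x + 1) + 279*log(x + 2) - 255)/(90*x + 90)] = (-4*x**3 - 10*x**2 + 12*x + 1)/(4*x**4 + 14*x**3 + 12*x**2 - 2*x - 4) = f(x).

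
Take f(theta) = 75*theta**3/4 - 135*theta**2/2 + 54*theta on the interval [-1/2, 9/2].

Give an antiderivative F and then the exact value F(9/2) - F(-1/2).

f matches the chain-rule pattern g'(h)*h' with inner function h(theta) = -5*theta**2/4 + 3*theta; substituting u = h(theta) collapses the integral.
F(theta) = 3*theta**2*(5*theta - 12)**2/16 is an antiderivative of f.
Check: d/dtheta[3*theta**2*(5*theta - 12)**2/16] = 75*theta**3/4 - 135*theta**2/2 + 54*theta = f(theta).
F(9/2) = 107163/256; F(-1/2) = 2523/256.
Integral = F(9/2) - F(-1/2) = 1635/4.

Antiderivative: F(theta) = 3*theta**2*(5*theta - 12)**2/16; value = 1635/4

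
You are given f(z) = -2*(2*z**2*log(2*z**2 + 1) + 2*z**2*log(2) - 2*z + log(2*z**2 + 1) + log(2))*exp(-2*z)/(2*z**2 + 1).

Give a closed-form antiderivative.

An antiderivative is F(z) = (log(2*z**2 + 1) + log(2))*exp(-2*z).

Recognize the product-rule pattern: f = u'v + uv' with u = exp(-2*z), v = log(4*z**2 + 2), so integration by parts undoes it.
Check: d/dz[(log(2*z**2 + 1) + log(2))*exp(-2*z)] = (-4*z**2*log(2*z**2 + 1) - 4*z**2*log(2) + 4*z - 2*log(2*z**2 + 1) - 2*log(2))/(2*z**2*exp(2*z) + exp(2*z)), which equals f(z).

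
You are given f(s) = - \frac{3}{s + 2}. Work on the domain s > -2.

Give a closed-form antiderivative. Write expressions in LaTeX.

An antiderivative is F(s) = - 3 \log{\left(\frac{s}{2} + 1 \right)}.

For F(s) to be correct the identity F'(s) - f(s) = 0 must hold.
Check: d/ds[- 3 \log{\left(\frac{s}{2} + 1 \right)}] = - \frac{3}{s + 2} = f(s).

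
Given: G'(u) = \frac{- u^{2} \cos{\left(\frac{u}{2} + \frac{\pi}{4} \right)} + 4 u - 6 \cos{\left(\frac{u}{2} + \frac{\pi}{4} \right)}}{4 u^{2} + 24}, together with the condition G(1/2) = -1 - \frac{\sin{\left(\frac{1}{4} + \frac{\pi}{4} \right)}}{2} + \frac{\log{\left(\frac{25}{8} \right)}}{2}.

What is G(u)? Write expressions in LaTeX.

Any candidate G(u) must reproduce the stated G'(u) exactly.
A general antiderivative is \frac{\log{\left(\frac{u^{2}}{2} + 3 \right)}}{2} - \frac{\sin{\left(\frac{u}{2} + \frac{\pi}{4} \right)}}{2} + C.
The condition gives C = -1 - \frac{\sin{\left(\frac{1}{4} + \frac{\pi}{4} \right)}}{2} + \frac{\log{\left(\frac{25}{8} \right)}}{2} - (- \frac{\sin{\left(\frac{1}{4} + \frac{\pi}{4} \right)}}{2} + \frac{\log{\left(\frac{25}{8} \right)}}{2}) = -1.
So G(u) = \frac{\log{\left(\frac{u^{2}}{2} + 3 \right)}}{2} - \frac{\sin{\left(\frac{u}{2} + \frac{\pi}{4} \right)}}{2} - 1.
Check: d/du[\frac{\log{\left(\frac{u^{2}}{2} + 3 \right)}}{2} - \frac{\sin{\left(\frac{u}{2} + \frac{\pi}{4} \right)}}{2} - 1] = \frac{- u^{2} \cos{\left(\frac{u}{2} + \frac{\pi}{4} \right)} + 4 u - 6 \cos{\left(\frac{u}{2} + \frac{\pi}{4} \right)}}{4 u^{2} + 24} = G'(u).

G(u) = \frac{\log{\left(\frac{u^{2}}{2} + 3 \right)}}{2} - \frac{\sin{\left(\frac{u}{2} + \frac{\pi}{4} \right)}}{2} - 1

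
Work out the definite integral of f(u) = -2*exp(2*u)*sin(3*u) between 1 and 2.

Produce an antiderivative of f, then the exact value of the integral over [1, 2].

Antiderivative: F(u) = -4*exp(2*u)*sin(3*u)/13 + 6*exp(2*u)*cos(3*u)/13; value = 4*exp(2)*sin(3)/13 - 6*exp(2)*cos(3)/13 - 4*exp(4)*sin(6)/13 + 6*exp(4)*cos(6)/13

For F(u) to be correct the identity F'(u) - f(u) = 0 must hold.
F(u) = -4*exp(2*u)*sin(3*u)/13 + 6*exp(2*u)*cos(3*u)/13 is an antiderivative of f.
Check: d/du[-4*exp(2*u)*sin(3*u)/13 + 6*exp(2*u)*cos(3*u)/13] = -2*exp(2*u)*sin(3*u) = f(u).
F(2) = -4*exp(4)*sin(6)/13 + 6*exp(4)*cos(6)/13; F(1) = 6*exp(2)*cos(3)/13 - 4*exp(2)*sin(3)/13.
Integral = F(2) - F(1) = 4*exp(2)*sin(3)/13 - 6*exp(2)*cos(3)/13 - 4*exp(4)*sin(6)/13 + 6*exp(4)*cos(6)/13.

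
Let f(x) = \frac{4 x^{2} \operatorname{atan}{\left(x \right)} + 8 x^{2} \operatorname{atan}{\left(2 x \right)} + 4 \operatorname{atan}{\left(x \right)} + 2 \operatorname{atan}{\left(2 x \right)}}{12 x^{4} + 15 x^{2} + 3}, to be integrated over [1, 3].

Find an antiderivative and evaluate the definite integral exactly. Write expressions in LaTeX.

Antiderivative: F(x) = \frac{2 \operatorname{atan}{\left(x \right)} \operatorname{atan}{\left(2 x \right)}}{3}; value = - \frac{\pi \operatorname{atan}{\left(2 \right)}}{6} + \frac{2 \operatorname{atan}{\left(3 \right)} \operatorname{atan}{\left(6 \right)}}{3}

Recognize the product-rule pattern: f = u'v + uv' with u = \frac{2 \operatorname{atan}{\left(x \right)}}{3}, v = \operatorname{atan}{\left(2 x \right)}, so integration by parts undoes it.
F(x) = \frac{2 \operatorname{atan}{\left(x \right)} \operatorname{atan}{\left(2 x \right)}}{3} is an antiderivative of f.
Check: d/dx[\frac{2 \operatorname{atan}{\left(x \right)} \operatorname{atan}{\left(2 x \right)}}{3}] = \frac{4 x^{2} \operatorname{atan}{\left(x \right)} + 8 x^{2} \operatorname{atan}{\left(2 x \right)} + 4 \operatorname{atan}{\left(x \right)} + 2 \operatorname{atan}{\left(2 x \right)}}{12 x^{4} + 15 x^{2} + 3} = f(x).
F(3) = \frac{2 \operatorname{atan}{\left(3 \right)} \operatorname{atan}{\left(6 \right)}}{3}; F(1) = \frac{\pi \operatorname{atan}{\left(2 \right)}}{6}.
Integral = F(3) - F(1) = - \frac{\pi \operatorname{atan}{\left(2 \right)}}{6} + \frac{2 \operatorname{atan}{\left(3 \right)} \operatorname{atan}{\left(6 \right)}}{3}.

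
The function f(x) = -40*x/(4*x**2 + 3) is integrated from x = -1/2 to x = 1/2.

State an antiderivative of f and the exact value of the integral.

The substitution u = 2*x**2 + 3/2 works: f is exactly (dF/du)*(du/dx) for that inner function.
F(x) = -5*log(2*x**2 + 3/2) is an antiderivative of f.
Check: d/dx[-5*log(2*x**2 + 3/2)] = -40*x/(4*x**2 + 3) = f(x).
F(1/2) = -5*log(2); F(-1/2) = -5*log(2).
Integral = F(1/2) - F(-1/2) = 0.

Antiderivative: F(x) = -5*log(2*x**2 + 3/2); value = 0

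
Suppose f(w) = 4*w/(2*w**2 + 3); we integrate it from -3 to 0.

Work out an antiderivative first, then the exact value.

The substitution u = 2*w**2 + 3 works: f is exactly (dF/du)*(du/dw) for that inner function.
F(w) = log(2*w**2 + 3) is an antiderivative of f.
Check: d/dw[log(2*w**2 + 3)] = 4*w/(2*w**2 + 3) = f(w).
F(0) = log(3); F(-3) = log(21).
Integral = F(0) - F(-3) = -log(21) + log(3).

Antiderivative: F(w) = log(2*w**2 + 3); value = -log(21) + log(3)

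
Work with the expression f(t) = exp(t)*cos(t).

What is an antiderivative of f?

Since d/dt undoes antidifferentiation here, F'(t) = f(t) is required of F(t).
Check: d/dt[exp(t)*sin(t)/2 + exp(t)*cos(t)/2] = exp(t)*cos(t) = f(t).

An antiderivative is F(t) = exp(t)*sin(t)/2 + exp(t)*cos(t)/2.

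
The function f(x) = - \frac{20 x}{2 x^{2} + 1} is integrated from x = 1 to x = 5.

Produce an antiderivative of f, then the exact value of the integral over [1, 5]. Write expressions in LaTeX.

The substitution u = 2 x^{2} + 1 works: f is exactly (dF/du)*(du/dx) for that inner function.
F(x) = - 5 \log{\left(2 x^{2} + 1 \right)} is an antiderivative of f.
Check: d/dx[- 5 \log{\left(2 x^{2} + 1 \right)}] = - \frac{20 x}{2 x^{2} + 1} = f(x).
F(5) = - 5 \log{\left(51 \right)}; F(1) = - 5 \log{\left(3 \right)}.
Integral = F(5) - F(1) = - 5 \log{\left(51 \right)} + 5 \log{\left(3 \right)}.

Antiderivative: F(x) = - 5 \log{\left(2 x^{2} + 1 \right)}; value = - 5 \log{\left(51 \right)} + 5 \log{\left(3 \right)}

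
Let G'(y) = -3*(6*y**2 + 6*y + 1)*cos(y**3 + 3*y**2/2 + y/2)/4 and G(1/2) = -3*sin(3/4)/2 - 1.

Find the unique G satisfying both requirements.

The substitution u = y**3 + 3*y**2/2 + y/2 works: G'(y) is exactly (dG/du)*(du/dy) for that inner function.
A general antiderivative is -3*sin(y**3 + 3*y**2/2 + y/2)/2 + C.
The condition gives C = -3*sin(3/4)/2 - 1 - (-3*sin(3/4)/2) = -1.
So G(y) = -3*sin(y**3 + 3*y**2/2 + y/2)/2 - 1.
Check: d/dy[-3*sin(y**3 + 3*y**2/2 + y/2)/2 - 1] = -9*y**2*cos(y**3 + 3*y**2/2 + y/2)/2 - 9*y*cos(y**3 + 3*y**2/2 + y/2)/2 - 3*cos(y**3 + 3*y**2/2 + y/2)/4, which equals G'(y).

G(y) = -3*sin(y**3 + 3*y**2/2 + y/2)/2 - 1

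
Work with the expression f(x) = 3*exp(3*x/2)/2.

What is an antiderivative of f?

An antiderivative is F(x) = exp(3*x/2).

Check any antiderivative F(x) by computing F'(x) and comparing it with f(x).
Check: d/dx[exp(3*x/2)] = 3*exp(3*x/2)/2 = f(x).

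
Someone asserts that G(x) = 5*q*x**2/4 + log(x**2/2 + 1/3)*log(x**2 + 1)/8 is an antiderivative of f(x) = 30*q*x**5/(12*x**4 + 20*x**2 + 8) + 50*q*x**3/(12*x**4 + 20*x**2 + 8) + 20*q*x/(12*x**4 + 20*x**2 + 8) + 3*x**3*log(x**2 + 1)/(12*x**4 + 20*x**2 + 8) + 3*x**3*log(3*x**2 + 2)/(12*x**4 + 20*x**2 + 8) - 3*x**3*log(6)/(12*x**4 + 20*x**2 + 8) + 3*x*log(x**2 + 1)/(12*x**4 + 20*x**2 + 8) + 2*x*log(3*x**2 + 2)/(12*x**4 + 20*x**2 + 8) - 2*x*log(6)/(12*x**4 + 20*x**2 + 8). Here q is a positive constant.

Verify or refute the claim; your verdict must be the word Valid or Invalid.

Valid - differentiating G returns exactly f.

d/dx[G] = (30*q*x**5 + 50*q*x**3 + 20*q*x + 3*x**3*log(x**2 + 1) + 3*x**3*log(3*x**2 + 2) - 3*x**3*log(6) + 3*x*log(x**2 + 1) + 2*x*log(3*x**2 + 2) - 2*x*log(6))/(12*x**4 + 20*x**2 + 8)
This equals f(x) exactly, so the claim holds.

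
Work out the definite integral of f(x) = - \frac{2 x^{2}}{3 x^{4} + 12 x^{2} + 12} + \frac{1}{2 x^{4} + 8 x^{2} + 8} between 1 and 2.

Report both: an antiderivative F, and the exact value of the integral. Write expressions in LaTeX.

Integrate term by term and add the pieces.
F(x) = \frac{11 x}{24 x^{2} + 48} - \frac{5 \sqrt{2} \operatorname{atan}{\left(\frac{\sqrt{2} x}{2} \right)}}{48} is an antiderivative of f.
Check: d/dx[\frac{11 x}{24 x^{2} + 48} - \frac{5 \sqrt{2} \operatorname{atan}{\left(\frac{\sqrt{2} x}{2} \right)}}{48}] = \frac{3 - 4 x^{2}}{6 x^{4} + 24 x^{2} + 24}, which equals f(x).
F(2) = - \frac{5 \sqrt{2} \operatorname{atan}{\left(\sqrt{2} \right)}}{48} + \frac{11}{72}; F(1) = - \frac{5 \sqrt{2} \operatorname{atan}{\left(\frac{\sqrt{2}}{2} \right)}}{48} + \frac{11}{72}.
Integral = F(2) - F(1) = - \frac{5 \sqrt{2} \operatorname{atan}{\left(\sqrt{2} \right)}}{48} + \frac{5 \sqrt{2} \operatorname{atan}{\left(\frac{\sqrt{2}}{2} \right)}}{48}.

Antiderivative: F(x) = \frac{11 x}{24 x^{2} + 48} - \frac{5 \sqrt{2} \operatorname{atan}{\left(\frac{\sqrt{2} x}{2} \right)}}{48}; value = - \frac{5 \sqrt{2} \operatorname{atan}{\left(\sqrt{2} \right)}}{48} + \frac{5 \sqrt{2} \operatorname{atan}{\left(\frac{\sqrt{2}}{2} \right)}}{48}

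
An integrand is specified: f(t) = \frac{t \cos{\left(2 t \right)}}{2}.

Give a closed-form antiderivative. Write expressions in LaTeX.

An antiderivative is F(t) = \frac{2 t \sin{\left(2 t \right)} + \cos{\left(2 t \right)}}{8}.

Whatever form F(t) takes, F'(t) = f(t) is non-negotiable.
Check: d/dt[\frac{2 t \sin{\left(2 t \right)} + \cos{\left(2 t \right)}}{8}] = \frac{t \cos{\left(2 t \right)}}{2} = f(t).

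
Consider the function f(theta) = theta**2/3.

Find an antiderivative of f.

Recover f(theta) by differentiating a candidate F(theta); any mismatch rules it out.
Check: d/dtheta[theta**3/9] = theta**2/3 = f(theta).

An antiderivative is F(theta) = theta**3/9.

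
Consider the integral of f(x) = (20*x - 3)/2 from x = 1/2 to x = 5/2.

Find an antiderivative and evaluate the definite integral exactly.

Antiderivative: F(x) = 5*x**2 - 3*x/2; value = 27

Check any antiderivative F(x) by computing F'(x) and comparing it with f(x).
F(x) = 5*x**2 - 3*x/2 is an antiderivative of f.
Check: d/dx[5*x**2 - 3*x/2] = 10*x - 3/2, which equals f(x).
F(5/2) = 55/2; F(1/2) = 1/2.
Integral = F(5/2) - F(1/2) = 27.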